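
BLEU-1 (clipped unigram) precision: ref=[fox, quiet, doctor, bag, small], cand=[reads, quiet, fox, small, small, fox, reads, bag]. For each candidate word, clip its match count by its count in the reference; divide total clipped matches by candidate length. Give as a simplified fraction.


Reference word counts: {'bag': 1, 'doctor': 1, 'fox': 1, 'quiet': 1, 'small': 1}
Checking each candidate word (with clipping):
  'reads' -> not in reference -> no match (matches: 0)
  'quiet' -> in reference (ref count 1, used 1/1) -> match (matches: 1)
  'fox' -> in reference (ref count 1, used 1/1) -> match (matches: 2)
  'small' -> in reference (ref count 1, used 1/1) -> match (matches: 3)
  'small' -> ref count 1 already used up (1/1) -> clipped, no match (matches: 3)
  'fox' -> ref count 1 already used up (1/1) -> clipped, no match (matches: 3)
  'reads' -> not in reference -> no match (matches: 3)
  'bag' -> in reference (ref count 1, used 1/1) -> match (matches: 4)
Clipped matches: 4, Candidate length: 8
Precision = 4/8 = 1/2

1/2


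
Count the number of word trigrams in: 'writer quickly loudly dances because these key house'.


Word trigrams from [8] words:
  Trigram 1: (writer quickly loudly)
  Trigram 2: (quickly loudly dances)
  Trigram 3: (loudly dances because)
  Trigram 4: (dances because these)
  Trigram 5: (because these key)
  Trigram 6: (these key house)
Total word trigrams: 8 - 2 = 6

6


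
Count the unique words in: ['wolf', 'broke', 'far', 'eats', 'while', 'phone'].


Listing all tokens and tracking unique types:
  Token 1: 'wolf' -> NEW (unique so far: 1)
  Token 2: 'broke' -> NEW (unique so far: 2)
  Token 3: 'far' -> NEW (unique so far: 3)
  Token 4: 'eats' -> NEW (unique so far: 4)
  Token 5: 'while' -> NEW (unique so far: 5)
  Token 6: 'phone' -> NEW (unique so far: 6)
Unique types: ('broke', 'eats', 'far', 'phone', 'while', 'wolf')
Vocabulary size: 6

6


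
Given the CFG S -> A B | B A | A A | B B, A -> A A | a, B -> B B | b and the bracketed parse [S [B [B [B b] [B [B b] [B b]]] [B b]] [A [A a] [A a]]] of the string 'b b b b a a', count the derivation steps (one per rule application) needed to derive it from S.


Every bracketed nonterminal node [X ...] in the tree is produced by exactly one rule application.
Reading the tree off as a leftmost derivation:
  Step 1: S  =>  B A   (applied S -> B A)
  Step 2: B A  =>  B B A   (applied B -> B B)
  Step 3: B B A  =>  B B B A   (applied B -> B B)
  Step 4: B B B A  =>  b B B A   (applied B -> b)
  Step 5: b B B A  =>  b B B B A   (applied B -> B B)
  Step 6: b B B B A  =>  b b B B A   (applied B -> b)
  Step 7: b b B B A  =>  b b b B A   (applied B -> b)
  Step 8: b b b B A  =>  b b b b A   (applied B -> b)
  Step 9: b b b b A  =>  b b b b A A   (applied A -> A A)
  Step 10: b b b b A A  =>  b b b b a A   (applied A -> a)
  Step 11: b b b b a A  =>  b b b b a a   (applied A -> a)
Final yield: b b b b a a
Total rewrite steps: 11

11


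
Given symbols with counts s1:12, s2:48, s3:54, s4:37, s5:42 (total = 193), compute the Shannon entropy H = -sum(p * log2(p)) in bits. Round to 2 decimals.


Computing entropy H = -sum(p_i * log2(p_i)):
  s1: p = 12/193 = 0.0622, -p*log2(p) = 0.2492
  s2: p = 48/193 = 0.2487, -p*log2(p) = 0.4993
  s3: p = 54/193 = 0.2798, -p*log2(p) = 0.5141
  s4: p = 37/193 = 0.1917, -p*log2(p) = 0.4568
  s5: p = 42/193 = 0.2176, -p*log2(p) = 0.4788
H = sum of terms = 2.1982
Rounded to 2 decimals: 2.20

2.20


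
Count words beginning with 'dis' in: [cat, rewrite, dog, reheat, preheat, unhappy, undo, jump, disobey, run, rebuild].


Checking each word for prefix 'dis':
  'cat' -> no (count: 0)
  'rewrite' -> no (count: 0)
  'dog' -> no (count: 0)
  'reheat' -> no (count: 0)
  'preheat' -> no (count: 0)
  'unhappy' -> no (count: 0)
  'undo' -> no (count: 0)
  'jump' -> no (count: 0)
  'disobey' -> YES, starts with 'dis' (count: 1)
  'run' -> no (count: 1)
  'rebuild' -> no (count: 1)
Total with prefix 'dis': 1

1


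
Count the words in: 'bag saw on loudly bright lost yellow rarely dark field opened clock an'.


Counting words by splitting on spaces:
  Word 1: 'bag'
  Word 2: 'saw'
  Word 3: 'on'
  Word 4: 'loudly'
  Word 5: 'bright'
  Word 6: 'lost'
  Word 7: 'yellow'
  Word 8: 'rarely'
  Word 9: 'dark'
  Word 10: 'field'
  Word 11: 'opened'
  Word 12: 'clock'
  Word 13: 'an'
Total words: 13

13


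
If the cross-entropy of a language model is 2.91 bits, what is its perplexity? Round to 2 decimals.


Perplexity formula: PP = 2^H
H = 2.91
PP = 2^2.91
Decompose: 2^2.91 = 2^2 * 2^0.91
2^2 = 4, 2^0.91 ~ 1.8790455
PP ~ 4 * 1.8790455 = 7.5161820
Rounded to 2 decimals: 7.52

7.52


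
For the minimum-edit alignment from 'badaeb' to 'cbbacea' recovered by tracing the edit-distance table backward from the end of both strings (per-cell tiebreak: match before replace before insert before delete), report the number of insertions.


Edit distance = 5. Backtracking from cell (6, 7) with preference match > replace > insert > delete,
then listing the resulting alignment 'badaeb' -> 'cbbacea' left to right:
  Step 1: insert 'c' [insertion #1]
  Step 2: keep 'b'
  Step 3: replace a->b
  Step 4: replace d->a
  Step 5: replace a->c
  Step 6: keep 'e'
  Step 7: replace b->a
Total insertions: 1

1


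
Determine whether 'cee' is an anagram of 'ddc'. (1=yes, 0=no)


Sort characters of 'cee': 'cee'
Sort characters of 'ddc': 'cdd'
Sorted forms differ -> they are NOT anagrams
Result: 0

0


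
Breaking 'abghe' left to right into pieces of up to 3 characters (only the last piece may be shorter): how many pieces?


'abghe' has 5 characters.
Chunking with max size 3:
  Chunk 1: 'abg' (positions 0-2)
  Chunk 2: 'he' (positions 3-4)
Total chunks: ceil(5 / 3) = 2

2


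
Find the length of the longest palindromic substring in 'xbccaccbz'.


Scanning 'xbccaccbz' for palindromic substrings.
Substring at positions 1-7: 'bccaccb'.
Check: reverse('bccaccb') = 'bccaccb' -> palindrome confirmed.
Neighbouring characters ('x' / 'z') break symmetry, so it cannot extend further.
No longer palindromic substring exists; longest length = 7

7


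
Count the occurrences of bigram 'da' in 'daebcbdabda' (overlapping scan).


Scanning 'daebcbdabda' for bigram 'da':
  Position 0: 'da' -> MATCH
  Position 1: 'ae' -> no
  Position 2: 'eb' -> no
  Position 3: 'bc' -> no
  Position 4: 'cb' -> no
  Position 5: 'bd' -> no
  Position 6: 'da' -> MATCH
  Position 7: 'ab' -> no
  Position 8: 'bd' -> no
  Position 9: 'da' -> MATCH
Total matches: 3

3


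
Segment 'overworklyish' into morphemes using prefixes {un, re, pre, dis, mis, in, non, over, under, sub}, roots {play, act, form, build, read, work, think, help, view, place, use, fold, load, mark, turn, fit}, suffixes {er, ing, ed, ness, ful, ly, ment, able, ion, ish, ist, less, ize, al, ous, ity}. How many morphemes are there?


Segmenting 'overworklyish' against the inventory:
  'over' -> prefix (morpheme 1)
  'work' -> root (morpheme 2)
  'ly' -> suffix (morpheme 3)
  'ish' -> suffix (morpheme 4)
Total morphemes: 4

4


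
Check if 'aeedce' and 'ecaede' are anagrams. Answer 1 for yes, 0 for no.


Sort characters of 'aeedce': 'acdeee'
Sort characters of 'ecaede': 'acdeee'
Sorted forms match -> they ARE anagrams
Result: 1

1


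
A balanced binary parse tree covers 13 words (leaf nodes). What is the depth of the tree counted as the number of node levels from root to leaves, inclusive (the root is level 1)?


In a balanced binary tree with n leaves the deepest leaf is ceil(log2(n)) edges below the root,
so counting node levels inclusive of root and leaves gives ceil(log2(n)) + 1 levels.
log2(13) = 3.7004
ceil(3.7004) = 4
levels = 4 + 1 = 5

5


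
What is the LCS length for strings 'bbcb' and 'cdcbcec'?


DP table for LCS of 'bbcb' and 'cdcbcec':
       c  d  c  b  c  e  c
    0  0  0  0  0  0  0  0
  b 0  0  0  0  1  1  1  1
  b 0  0  0  0  1  1  1  1
  c 0  1  1  1  1  2  2  2
  b 0  1  1  1  2  2  2  2
LCS: 'bc'
LCS length = 2

2


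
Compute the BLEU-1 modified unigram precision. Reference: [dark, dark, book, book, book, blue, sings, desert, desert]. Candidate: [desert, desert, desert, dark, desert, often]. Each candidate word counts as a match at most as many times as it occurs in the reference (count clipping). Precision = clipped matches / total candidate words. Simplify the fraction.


Reference word counts: {'blue': 1, 'book': 3, 'dark': 2, 'desert': 2, 'sings': 1}
Checking each candidate word (with clipping):
  'desert' -> in reference (ref count 2, used 1/2) -> match (matches: 1)
  'desert' -> in reference (ref count 2, used 2/2) -> match (matches: 2)
  'desert' -> ref count 2 already used up (2/2) -> clipped, no match (matches: 2)
  'dark' -> in reference (ref count 2, used 1/2) -> match (matches: 3)
  'desert' -> ref count 2 already used up (2/2) -> clipped, no match (matches: 3)
  'often' -> not in reference -> no match (matches: 3)
Clipped matches: 3, Candidate length: 6
Precision = 3/6 = 1/2

1/2


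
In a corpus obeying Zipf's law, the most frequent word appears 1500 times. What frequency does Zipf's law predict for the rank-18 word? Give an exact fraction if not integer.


Zipf's law: freq(rank) = f1 / rank
f1 = 1500, rank = 18
freq = 1500 / 18
GCD(1500, 18) = 6
Simplified: 250/3

250/3


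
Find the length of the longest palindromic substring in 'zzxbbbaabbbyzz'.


Scanning 'zzxbbbaabbbyzz' for palindromic substrings.
Substring at positions 3-10: 'bbbaabbb'.
Check: reverse('bbbaabbb') = 'bbbaabbb' -> palindrome confirmed.
Neighbouring characters ('x' / 'y') break symmetry, so it cannot extend further.
No longer palindromic substring exists; longest length = 8

8


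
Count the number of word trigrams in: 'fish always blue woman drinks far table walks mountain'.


Word trigrams from [9] words:
  Trigram 1: (fish always blue)
  Trigram 2: (always blue woman)
  Trigram 3: (blue woman drinks)
  Trigram 4: (woman drinks far)
  Trigram 5: (drinks far table)
  Trigram 6: (far table walks)
  Trigram 7: (table walks mountain)
Total word trigrams: 9 - 2 = 7

7


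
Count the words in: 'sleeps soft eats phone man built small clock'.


Counting words by splitting on spaces:
  Word 1: 'sleeps'
  Word 2: 'soft'
  Word 3: 'eats'
  Word 4: 'phone'
  Word 5: 'man'
  Word 6: 'built'
  Word 7: 'small'
  Word 8: 'clock'
Total words: 8

8


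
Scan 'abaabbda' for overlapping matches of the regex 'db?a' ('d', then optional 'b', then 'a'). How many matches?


Pattern: db?a means 'd', then optional 'b', then 'a'.
Scanning 'abaabbda' position-by-position:
  Pos 0: window 'aba' -> no
  Pos 1: window 'baa' -> no
  Pos 2: window 'aab' -> no
  Pos 3: window 'abb' -> no
  Pos 4: window 'bbd' -> no
  Pos 5: window 'bda' -> no
  Pos 6: window 'da' -> MATCH
  Pos 7: window 'a' -> no
Total matches: 1

1


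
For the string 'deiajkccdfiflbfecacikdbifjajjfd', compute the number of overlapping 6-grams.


String 'deiajkccdfiflbfecacikdbifjajjfd' has length L = 31.
Number of overlapping n-grams = L - n + 1
Substituting: 31 - 6 + 1 = 26

26


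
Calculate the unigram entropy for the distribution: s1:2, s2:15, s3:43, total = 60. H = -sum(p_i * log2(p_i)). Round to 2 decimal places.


Computing entropy H = -sum(p_i * log2(p_i)):
  s1: p = 2/60 = 0.0333, -p*log2(p) = 0.1636
  s2: p = 15/60 = 0.2500, -p*log2(p) = 0.5000
  s3: p = 43/60 = 0.7167, -p*log2(p) = 0.3444
H = sum of terms = 1.0080
Rounded to 2 decimals: 1.01

1.01


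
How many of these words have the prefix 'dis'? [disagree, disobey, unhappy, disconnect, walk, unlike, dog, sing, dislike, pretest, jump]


Checking each word for prefix 'dis':
  'disagree' -> YES, starts with 'dis' (count: 1)
  'disobey' -> YES, starts with 'dis' (count: 2)
  'unhappy' -> no (count: 2)
  'disconnect' -> YES, starts with 'dis' (count: 3)
  'walk' -> no (count: 3)
  'unlike' -> no (count: 3)
  'dog' -> no (count: 3)
  'sing' -> no (count: 3)
  'dislike' -> YES, starts with 'dis' (count: 4)
  'pretest' -> no (count: 4)
  'jump' -> no (count: 4)
Total with prefix 'dis': 4

4


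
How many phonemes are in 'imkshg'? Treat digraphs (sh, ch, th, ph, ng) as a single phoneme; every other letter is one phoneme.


Parsing 'imkshg' greedily, digraphs first:
  'i' -> vowel phoneme (phonemes so far: 1)
  'm' -> consonant phoneme (phonemes so far: 2)
  'k' -> consonant phoneme (phonemes so far: 3)
  'sh' -> digraph (1 consonant phoneme) (phonemes so far: 4)
  'g' -> consonant phoneme (phonemes so far: 5)
Total phonemes: 5

5


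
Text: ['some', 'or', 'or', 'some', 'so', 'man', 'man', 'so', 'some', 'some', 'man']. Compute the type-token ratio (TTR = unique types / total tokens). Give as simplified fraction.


Tokens: 11
Unique types: ('man', 'or', 'so', 'some') = 4
TTR = 4/11
Already in lowest terms.

4/11


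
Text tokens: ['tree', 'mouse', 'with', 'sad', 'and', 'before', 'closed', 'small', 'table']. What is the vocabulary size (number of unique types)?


Listing all tokens and tracking unique types:
  Token 1: 'tree' -> NEW (unique so far: 1)
  Token 2: 'mouse' -> NEW (unique so far: 2)
  Token 3: 'with' -> NEW (unique so far: 3)
  Token 4: 'sad' -> NEW (unique so far: 4)
  Token 5: 'and' -> NEW (unique so far: 5)
  Token 6: 'before' -> NEW (unique so far: 6)
  Token 7: 'closed' -> NEW (unique so far: 7)
  Token 8: 'small' -> NEW (unique so far: 8)
  Token 9: 'table' -> NEW (unique so far: 9)
Unique types: ('and', 'before', 'closed', 'mouse', 'sad', 'small', 'table', 'tree', 'with')
Vocabulary size: 9

9


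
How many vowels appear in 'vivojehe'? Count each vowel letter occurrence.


Scanning each character of 'vivojehe':
  Position 1: 'v' -> consonant (running count: 0)
  Position 2: 'i' -> vowel (running count: 1)
  Position 3: 'v' -> consonant (running count: 1)
  Position 4: 'o' -> vowel (running count: 2)
  Position 5: 'j' -> consonant (running count: 2)
  Position 6: 'e' -> vowel (running count: 3)
  Position 7: 'h' -> consonant (running count: 3)
  Position 8: 'e' -> vowel (running count: 4)
Total vowels: 4

4


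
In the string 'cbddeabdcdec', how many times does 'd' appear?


Scanning 'cbddeabdcdec' for 'd':
  Position 2: 'd' -> MATCH (count: 1)
  Position 3: 'd' -> MATCH (count: 2)
  Position 7: 'd' -> MATCH (count: 3)
  Position 9: 'd' -> MATCH (count: 4)
Total occurrences of 'd': 4

4


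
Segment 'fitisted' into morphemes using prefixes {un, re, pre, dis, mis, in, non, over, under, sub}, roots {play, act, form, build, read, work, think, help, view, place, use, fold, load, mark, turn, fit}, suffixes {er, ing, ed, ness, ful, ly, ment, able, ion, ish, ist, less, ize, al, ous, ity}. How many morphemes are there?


Segmenting 'fitisted' against the inventory:
  'fit' -> root (morpheme 1)
  'ist' -> suffix (morpheme 2)
  'ed' -> suffix (morpheme 3)
Total morphemes: 3

3


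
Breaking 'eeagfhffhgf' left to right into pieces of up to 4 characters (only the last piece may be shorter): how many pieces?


'eeagfhffhgf' has 11 characters.
Chunking with max size 4:
  Chunk 1: 'eeag' (positions 0-3)
  Chunk 2: 'fhff' (positions 4-7)
  Chunk 3: 'hgf' (positions 8-10)
Total chunks: ceil(11 / 4) = 3

3


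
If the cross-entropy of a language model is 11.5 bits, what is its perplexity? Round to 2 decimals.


Perplexity formula: PP = 2^H
H = 11.5
PP = 2^11.5
Decompose: 2^11.5 = 2^11 * 2^0.5 = 2^11 * sqrt(2)
2^11 = 2048, sqrt(2) ~ 1.4142136
PP ~ 2048 * 1.4142136 = 2896.3094528
Rounded to 2 decimals: 2896.31

2896.31


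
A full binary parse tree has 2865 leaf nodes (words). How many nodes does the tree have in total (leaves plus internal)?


Leaf nodes (terminals): 2865
Internal nodes = n - 1 = 2865 - 1 = 2864
Total = leaves + internal = 2865 + 2864 = 5729

5729


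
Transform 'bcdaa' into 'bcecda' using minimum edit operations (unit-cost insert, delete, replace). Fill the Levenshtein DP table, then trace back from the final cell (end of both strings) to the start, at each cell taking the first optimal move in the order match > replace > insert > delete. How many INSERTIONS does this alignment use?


Edit distance = 3. Backtracking from cell (5, 6) with preference match > replace > insert > delete,
then listing the resulting alignment 'bcdaa' -> 'bcecda' left to right:
  Step 1: keep 'b'
  Step 2: keep 'c'
  Step 3: insert 'e' [insertion #1]
  Step 4: replace d->c
  Step 5: replace a->d
  Step 6: keep 'a'
Total insertions: 1

1


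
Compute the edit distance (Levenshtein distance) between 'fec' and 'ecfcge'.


Building DP table for s1='fec' (len 3) and s2='ecfcge' (len 6):
       e  c  f  c  g  e
    0  1  2  3  4  5  6
  f 1  1  2  2  3  4  5
  e 2  1  2  3  3  4  4
  c 3  2  1  2  3  4  5
Edit distance = dp[3][6] = 5

5


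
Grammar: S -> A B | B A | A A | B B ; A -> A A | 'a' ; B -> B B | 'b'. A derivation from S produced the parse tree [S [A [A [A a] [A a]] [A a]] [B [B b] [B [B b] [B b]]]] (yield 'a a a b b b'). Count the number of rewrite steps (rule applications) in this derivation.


Every bracketed nonterminal node [X ...] in the tree is produced by exactly one rule application.
Reading the tree off as a leftmost derivation:
  Step 1: S  =>  A B   (applied S -> A B)
  Step 2: A B  =>  A A B   (applied A -> A A)
  Step 3: A A B  =>  A A A B   (applied A -> A A)
  Step 4: A A A B  =>  a A A B   (applied A -> a)
  Step 5: a A A B  =>  a a A B   (applied A -> a)
  Step 6: a a A B  =>  a a a B   (applied A -> a)
  Step 7: a a a B  =>  a a a B B   (applied B -> B B)
  Step 8: a a a B B  =>  a a a b B   (applied B -> b)
  Step 9: a a a b B  =>  a a a b B B   (applied B -> B B)
  Step 10: a a a b B B  =>  a a a b b B   (applied B -> b)
  Step 11: a a a b b B  =>  a a a b b b   (applied B -> b)
Final yield: a a a b b b
Total rewrite steps: 11

11


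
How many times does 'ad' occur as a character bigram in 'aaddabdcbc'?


Scanning 'aaddabdcbc' for bigram 'ad':
  Position 0: 'aa' -> no
  Position 1: 'ad' -> MATCH
  Position 2: 'dd' -> no
  Position 3: 'da' -> no
  Position 4: 'ab' -> no
  Position 5: 'bd' -> no
  Position 6: 'dc' -> no
  Position 7: 'cb' -> no
  Position 8: 'bc' -> no
Total matches: 1

1


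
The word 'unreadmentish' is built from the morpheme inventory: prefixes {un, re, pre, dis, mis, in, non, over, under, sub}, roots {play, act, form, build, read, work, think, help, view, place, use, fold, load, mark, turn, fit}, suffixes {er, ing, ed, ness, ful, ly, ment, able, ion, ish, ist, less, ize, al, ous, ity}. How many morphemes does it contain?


Segmenting 'unreadmentish' against the inventory:
  'un' -> prefix (morpheme 1)
  'read' -> root (morpheme 2)
  'ment' -> suffix (morpheme 3)
  'ish' -> suffix (morpheme 4)
Total morphemes: 4

4


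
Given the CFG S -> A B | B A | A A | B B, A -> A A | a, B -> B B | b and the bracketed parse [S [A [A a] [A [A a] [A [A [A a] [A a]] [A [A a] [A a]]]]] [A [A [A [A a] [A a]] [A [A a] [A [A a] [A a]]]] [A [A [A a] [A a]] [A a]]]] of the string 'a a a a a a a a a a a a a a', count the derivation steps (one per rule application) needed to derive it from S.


Every bracketed nonterminal node [X ...] in the tree is produced by exactly one rule application.
Reading the tree off as a leftmost derivation:
  Step 1: S  =>  A A   (applied S -> A A)
  Step 2: A A  =>  A A A   (applied A -> A A)
  Step 3: A A A  =>  a A A   (applied A -> a)
  Step 4: a A A  =>  a A A A   (applied A -> A A)
  Step 5: a A A A  =>  a a A A   (applied A -> a)
  Step 6: a a A A  =>  a a A A A   (applied A -> A A)
  Step 7: a a A A A  =>  a a A A A A   (applied A -> A A)
  Step 8: a a A A A A  =>  a a a A A A   (applied A -> a)
  Step 9: a a a A A A  =>  a a a a A A   (applied A -> a)
  Step 10: a a a a A A  =>  a a a a A A A   (applied A -> A A)
  Step 11: a a a a A A A  =>  a a a a a A A   (applied A -> a)
  Step 12: a a a a a A A  =>  a a a a a a A   (applied A -> a)
  Step 13: a a a a a a A  =>  a a a a a a A A   (applied A -> A A)
  Step 14: a a a a a a A A  =>  a a a a a a A A A   (applied A -> A A)
  Step 15: a a a a a a A A A  =>  a a a a a a A A A A   (applied A -> A A)
  Step 16: a a a a a a A A A A  =>  a a a a a a a A A A   (applied A -> a)
  Step 17: a a a a a a a A A A  =>  a a a a a a a a A A   (applied A -> a)
  Step 18: a a a a a a a a A A  =>  a a a a a a a a A A A   (applied A -> A A)
  Step 19: a a a a a a a a A A A  =>  a a a a a a a a a A A   (applied A -> a)
  Step 20: a a a a a a a a a A A  =>  a a a a a a a a a A A A   (applied A -> A A)
  Step 21: a a a a a a a a a A A A  =>  a a a a a a a a a a A A   (applied A -> a)
  Step 22: a a a a a a a a a a A A  =>  a a a a a a a a a a a A   (applied A -> a)
  Step 23: a a a a a a a a a a a A  =>  a a a a a a a a a a a A A   (applied A -> A A)
  Step 24: a a a a a a a a a a a A A  =>  a a a a a a a a a a a A A A   (applied A -> A A)
  Step 25: a a a a a a a a a a a A A A  =>  a a a a a a a a a a a a A A   (applied A -> a)
  Step 26: a a a a a a a a a a a a A A  =>  a a a a a a a a a a a a a A   (applied A -> a)
  Step 27: a a a a a a a a a a a a a A  =>  a a a a a a a a a a a a a a   (applied A -> a)
Final yield: a a a a a a a a a a a a a a
Total rewrite steps: 27

27


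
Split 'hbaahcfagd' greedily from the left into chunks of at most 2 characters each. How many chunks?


'hbaahcfagd' has 10 characters.
Chunking with max size 2:
  Chunk 1: 'hb' (positions 0-1)
  Chunk 2: 'aa' (positions 2-3)
  Chunk 3: 'hc' (positions 4-5)
  Chunk 4: 'fa' (positions 6-7)
  Chunk 5: 'gd' (positions 8-9)
Total chunks: ceil(10 / 2) = 5

5


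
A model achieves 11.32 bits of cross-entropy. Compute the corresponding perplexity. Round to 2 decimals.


Perplexity formula: PP = 2^H
H = 11.32
PP = 2^11.32
Decompose: 2^11.32 = 2^11 * 2^0.32
2^11 = 2048, 2^0.32 ~ 1.2483305
PP ~ 2048 * 1.2483305 = 2556.5808640
Rounded to 2 decimals: 2556.58

2556.58


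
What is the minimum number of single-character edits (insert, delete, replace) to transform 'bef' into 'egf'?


Building DP table for s1='bef' (len 3) and s2='egf' (len 3):
       e  g  f
    0  1  2  3
  b 1  1  2  3
  e 2  1  2  3
  f 3  2  2  2
Edit distance = dp[3][3] = 2

2


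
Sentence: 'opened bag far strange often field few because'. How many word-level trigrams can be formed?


Word trigrams from [8] words:
  Trigram 1: (opened bag far)
  Trigram 2: (bag far strange)
  Trigram 3: (far strange often)
  Trigram 4: (strange often field)
  Trigram 5: (often field few)
  Trigram 6: (field few because)
Total word trigrams: 8 - 2 = 6

6


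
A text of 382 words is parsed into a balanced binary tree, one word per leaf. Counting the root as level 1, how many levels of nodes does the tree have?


In a balanced binary tree with n leaves the deepest leaf is ceil(log2(n)) edges below the root,
so counting node levels inclusive of root and leaves gives ceil(log2(n)) + 1 levels.
log2(382) = 8.5774
ceil(8.5774) = 9
levels = 9 + 1 = 10

10


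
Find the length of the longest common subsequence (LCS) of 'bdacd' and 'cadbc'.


DP table for LCS of 'bdacd' and 'cadbc':
       c  a  d  b  c
    0  0  0  0  0  0
  b 0  0  0  0  1  1
  d 0  0  0  1  1  1
  a 0  0  1  1  1  1
  c 0  1  1  1  1  2
  d 0  1  1  2  2  2
LCS: 'bc'
LCS length = 2

2


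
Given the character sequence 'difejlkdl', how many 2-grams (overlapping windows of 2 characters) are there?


String 'difejlkdl' has length L = 9.
Number of overlapping n-grams = L - n + 1
Substituting: 9 - 2 + 1 = 8

8


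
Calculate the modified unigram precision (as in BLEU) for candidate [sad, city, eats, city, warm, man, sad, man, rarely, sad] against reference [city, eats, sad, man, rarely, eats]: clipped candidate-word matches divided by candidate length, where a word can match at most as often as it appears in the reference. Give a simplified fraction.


Reference word counts: {'city': 1, 'eats': 2, 'man': 1, 'rarely': 1, 'sad': 1}
Checking each candidate word (with clipping):
  'sad' -> in reference (ref count 1, used 1/1) -> match (matches: 1)
  'city' -> in reference (ref count 1, used 1/1) -> match (matches: 2)
  'eats' -> in reference (ref count 2, used 1/2) -> match (matches: 3)
  'city' -> ref count 1 already used up (1/1) -> clipped, no match (matches: 3)
  'warm' -> not in reference -> no match (matches: 3)
  'man' -> in reference (ref count 1, used 1/1) -> match (matches: 4)
  'sad' -> ref count 1 already used up (1/1) -> clipped, no match (matches: 4)
  'man' -> ref count 1 already used up (1/1) -> clipped, no match (matches: 4)
  'rarely' -> in reference (ref count 1, used 1/1) -> match (matches: 5)
  'sad' -> ref count 1 already used up (1/1) -> clipped, no match (matches: 5)
Clipped matches: 5, Candidate length: 10
Precision = 5/10 = 1/2

1/2


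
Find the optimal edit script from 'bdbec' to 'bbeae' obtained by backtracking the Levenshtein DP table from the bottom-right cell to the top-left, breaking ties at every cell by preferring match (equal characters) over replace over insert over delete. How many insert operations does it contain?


Edit distance = 3. Backtracking from cell (5, 5) with preference match > replace > insert > delete,
then listing the resulting alignment 'bdbec' -> 'bbeae' left to right:
  Step 1: keep 'b'
  Step 2: delete 'd'
  Step 3: keep 'b'
  Step 4: keep 'e'
  Step 5: insert 'a' [insertion #1]
  Step 6: replace c->e
Total insertions: 1

1


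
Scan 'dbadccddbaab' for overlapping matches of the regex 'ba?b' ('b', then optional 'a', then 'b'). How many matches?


Pattern: ba?b means 'b', then optional 'a', then 'b'.
Scanning 'dbadccddbaab' position-by-position:
  Pos 0: window 'dba' -> no
  Pos 1: window 'bad' -> no
  Pos 2: window 'adc' -> no
  Pos 3: window 'dcc' -> no
  Pos 4: window 'ccd' -> no
  Pos 5: window 'cdd' -> no
  Pos 6: window 'ddb' -> no
  Pos 7: window 'dba' -> no
  Pos 8: window 'baa' -> no
  Pos 9: window 'aab' -> no
  Pos 10: window 'ab' -> no
  Pos 11: window 'b' -> no
Total matches: 0

0


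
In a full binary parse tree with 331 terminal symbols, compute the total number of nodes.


Leaf nodes (terminals): 331
Internal nodes = n - 1 = 331 - 1 = 330
Total = leaves + internal = 331 + 330 = 661

661


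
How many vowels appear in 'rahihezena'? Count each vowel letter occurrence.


Scanning each character of 'rahihezena':
  Position 1: 'r' -> consonant (running count: 0)
  Position 2: 'a' -> vowel (running count: 1)
  Position 3: 'h' -> consonant (running count: 1)
  Position 4: 'i' -> vowel (running count: 2)
  Position 5: 'h' -> consonant (running count: 2)
  Position 6: 'e' -> vowel (running count: 3)
  Position 7: 'z' -> consonant (running count: 3)
  Position 8: 'e' -> vowel (running count: 4)
  Position 9: 'n' -> consonant (running count: 4)
  Position 10: 'a' -> vowel (running count: 5)
Total vowels: 5

5


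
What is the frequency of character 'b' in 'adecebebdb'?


Scanning 'adecebebdb' for 'b':
  Position 5: 'b' -> MATCH (count: 1)
  Position 7: 'b' -> MATCH (count: 2)
  Position 9: 'b' -> MATCH (count: 3)
Total occurrences of 'b': 3

3


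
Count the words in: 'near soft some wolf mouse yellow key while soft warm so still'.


Counting words by splitting on spaces:
  Word 1: 'near'
  Word 2: 'soft'
  Word 3: 'some'
  Word 4: 'wolf'
  Word 5: 'mouse'
  Word 6: 'yellow'
  Word 7: 'key'
  Word 8: 'while'
  Word 9: 'soft'
  Word 10: 'warm'
  Word 11: 'so'
  Word 12: 'still'
Total words: 12

12


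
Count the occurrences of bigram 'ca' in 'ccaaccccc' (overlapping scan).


Scanning 'ccaaccccc' for bigram 'ca':
  Position 0: 'cc' -> no
  Position 1: 'ca' -> MATCH
  Position 2: 'aa' -> no
  Position 3: 'ac' -> no
  Position 4: 'cc' -> no
  Position 5: 'cc' -> no
  Position 6: 'cc' -> no
  Position 7: 'cc' -> no
Total matches: 1

1


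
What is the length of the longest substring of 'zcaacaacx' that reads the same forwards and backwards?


Scanning 'zcaacaacx' for palindromic substrings.
Substring at positions 1-7: 'caacaac'.
Check: reverse('caacaac') = 'caacaac' -> palindrome confirmed.
Neighbouring characters ('z' / 'x') break symmetry, so it cannot extend further.
No longer palindromic substring exists; longest length = 7

7


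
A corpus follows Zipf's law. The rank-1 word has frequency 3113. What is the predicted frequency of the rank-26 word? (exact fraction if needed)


Zipf's law: freq(rank) = f1 / rank
f1 = 3113, rank = 26
freq = 3113 / 26
GCD(3113, 26) = 1
Simplified: 3113/26

3113/26


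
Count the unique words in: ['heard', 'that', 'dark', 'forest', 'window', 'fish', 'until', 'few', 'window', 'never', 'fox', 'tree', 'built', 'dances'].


Listing all tokens and tracking unique types:
  Token 1: 'heard' -> NEW (unique so far: 1)
  Token 2: 'that' -> NEW (unique so far: 2)
  Token 3: 'dark' -> NEW (unique so far: 3)
  Token 4: 'forest' -> NEW (unique so far: 4)
  Token 5: 'window' -> NEW (unique so far: 5)
  Token 6: 'fish' -> NEW (unique so far: 6)
  Token 7: 'until' -> NEW (unique so far: 7)
  Token 8: 'few' -> NEW (unique so far: 8)
  Token 9: 'window' -> duplicate (unique so far: 8)
  Token 10: 'never' -> NEW (unique so far: 9)
  Token 11: 'fox' -> NEW (unique so far: 10)
  Token 12: 'tree' -> NEW (unique so far: 11)
  Token 13: 'built' -> NEW (unique so far: 12)
  Token 14: 'dances' -> NEW (unique so far: 13)
Unique types: ('built', 'dances', 'dark', 'few', 'fish', 'forest', 'fox', 'heard', 'never', 'that', 'tree', 'until', 'window')
Vocabulary size: 13

13


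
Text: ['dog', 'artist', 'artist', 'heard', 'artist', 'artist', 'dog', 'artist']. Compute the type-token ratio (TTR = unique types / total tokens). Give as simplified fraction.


Tokens: 8
Unique types: ('artist', 'dog', 'heard') = 3
TTR = 3/8
Already in lowest terms.

3/8


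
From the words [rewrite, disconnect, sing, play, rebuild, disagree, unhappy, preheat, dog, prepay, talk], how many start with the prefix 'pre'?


Checking each word for prefix 'pre':
  'rewrite' -> no (count: 0)
  'disconnect' -> no (count: 0)
  'sing' -> no (count: 0)
  'play' -> no (count: 0)
  'rebuild' -> no (count: 0)
  'disagree' -> no (count: 0)
  'unhappy' -> no (count: 0)
  'preheat' -> YES, starts with 'pre' (count: 1)
  'dog' -> no (count: 1)
  'prepay' -> YES, starts with 'pre' (count: 2)
  'talk' -> no (count: 2)
Total with prefix 'pre': 2

2


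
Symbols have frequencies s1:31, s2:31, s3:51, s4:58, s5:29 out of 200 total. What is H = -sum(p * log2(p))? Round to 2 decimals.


Computing entropy H = -sum(p_i * log2(p_i)):
  s1: p = 31/200 = 0.1550, -p*log2(p) = 0.4169
  s2: p = 31/200 = 0.1550, -p*log2(p) = 0.4169
  s3: p = 51/200 = 0.2550, -p*log2(p) = 0.5027
  s4: p = 58/200 = 0.2900, -p*log2(p) = 0.5179
  s5: p = 29/200 = 0.1450, -p*log2(p) = 0.4040
H = sum of terms = 2.2584
Rounded to 2 decimals: 2.26

2.26


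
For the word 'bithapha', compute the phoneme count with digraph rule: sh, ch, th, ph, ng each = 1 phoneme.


Parsing 'bithapha' greedily, digraphs first:
  'b' -> consonant phoneme (phonemes so far: 1)
  'i' -> vowel phoneme (phonemes so far: 2)
  'th' -> digraph (1 consonant phoneme) (phonemes so far: 3)
  'a' -> vowel phoneme (phonemes so far: 4)
  'ph' -> digraph (1 consonant phoneme) (phonemes so far: 5)
  'a' -> vowel phoneme (phonemes so far: 6)
Total phonemes: 6

6


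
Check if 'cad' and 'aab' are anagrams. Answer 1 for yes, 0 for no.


Sort characters of 'cad': 'acd'
Sort characters of 'aab': 'aab'
Sorted forms differ -> they are NOT anagrams
Result: 0

0


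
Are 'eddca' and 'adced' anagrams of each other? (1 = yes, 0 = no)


Sort characters of 'eddca': 'acdde'
Sort characters of 'adced': 'acdde'
Sorted forms match -> they ARE anagrams
Result: 1

1


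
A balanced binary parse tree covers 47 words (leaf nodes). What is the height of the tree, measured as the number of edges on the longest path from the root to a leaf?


In a balanced binary tree with n leaves the deepest leaf is ceil(log2(n)) edges below the root.
log2(47) = 5.5546
ceil(5.5546) = 6
height (edges) = 6

6


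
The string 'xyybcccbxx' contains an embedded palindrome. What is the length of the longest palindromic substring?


Scanning 'xyybcccbxx' for palindromic substrings.
Substring at positions 3-7: 'bcccb'.
Check: reverse('bcccb') = 'bcccb' -> palindrome confirmed.
Neighbouring characters ('y' / 'x') break symmetry, so it cannot extend further.
No longer palindromic substring exists; longest length = 5

5


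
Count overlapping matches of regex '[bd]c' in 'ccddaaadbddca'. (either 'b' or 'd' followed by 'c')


Pattern: [bd]c means either 'b' or 'd' followed by 'c'.
Scanning 'ccddaaadbddca' position-by-position:
  Pos 0: window 'cc' -> no
  Pos 1: window 'cd' -> no
  Pos 2: window 'dd' -> no
  Pos 3: window 'da' -> no
  Pos 4: window 'aa' -> no
  Pos 5: window 'aa' -> no
  Pos 6: window 'ad' -> no
  Pos 7: window 'db' -> no
  Pos 8: window 'bd' -> no
  Pos 9: window 'dd' -> no
  Pos 10: window 'dc' -> MATCH
  Pos 11: window 'ca' -> no
  Pos 12: window 'a' -> no
Total matches: 1

1


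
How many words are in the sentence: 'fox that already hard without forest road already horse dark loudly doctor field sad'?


Counting words by splitting on spaces:
  Word 1: 'fox'
  Word 2: 'that'
  Word 3: 'already'
  Word 4: 'hard'
  Word 5: 'without'
  Word 6: 'forest'
  Word 7: 'road'
  Word 8: 'already'
  Word 9: 'horse'
  Word 10: 'dark'
  Word 11: 'loudly'
  Word 12: 'doctor'
  Word 13: 'field'
  Word 14: 'sad'
Total words: 14

14


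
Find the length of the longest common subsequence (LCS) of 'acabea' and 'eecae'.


DP table for LCS of 'acabea' and 'eecae':
       e  e  c  a  e
    0  0  0  0  0  0
  a 0  0  0  0  1  1
  c 0  0  0  1  1  1
  a 0  0  0  1  2  2
  b 0  0  0  1  2  2
  e 0  1  1  1  2  3
  a 0  1  1  1  2  3
LCS: 'cae'
LCS length = 3

3


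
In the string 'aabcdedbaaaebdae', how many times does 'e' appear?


Scanning 'aabcdedbaaaebdae' for 'e':
  Position 5: 'e' -> MATCH (count: 1)
  Position 11: 'e' -> MATCH (count: 2)
  Position 15: 'e' -> MATCH (count: 3)
Total occurrences of 'e': 3

3


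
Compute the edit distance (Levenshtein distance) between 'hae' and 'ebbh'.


Building DP table for s1='hae' (len 3) and s2='ebbh' (len 4):
       e  b  b  h
    0  1  2  3  4
  h 1  1  2  3  3
  a 2  2  2  3  4
  e 3  2  3  3  4
Edit distance = dp[3][4] = 4

4


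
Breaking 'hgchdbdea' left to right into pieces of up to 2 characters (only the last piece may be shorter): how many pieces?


'hgchdbdea' has 9 characters.
Chunking with max size 2:
  Chunk 1: 'hg' (positions 0-1)
  Chunk 2: 'ch' (positions 2-3)
  Chunk 3: 'db' (positions 4-5)
  Chunk 4: 'de' (positions 6-7)
  Chunk 5: 'a' (positions 8-8)
Total chunks: ceil(9 / 2) = 5

5


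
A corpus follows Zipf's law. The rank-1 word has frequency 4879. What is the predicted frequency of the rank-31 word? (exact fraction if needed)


Zipf's law: freq(rank) = f1 / rank
f1 = 4879, rank = 31
freq = 4879 / 31
GCD(4879, 31) = 1
Simplified: 4879/31

4879/31


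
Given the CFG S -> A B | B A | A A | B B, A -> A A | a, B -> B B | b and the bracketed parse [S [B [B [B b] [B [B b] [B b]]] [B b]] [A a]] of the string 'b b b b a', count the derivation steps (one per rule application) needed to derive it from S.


Every bracketed nonterminal node [X ...] in the tree is produced by exactly one rule application.
Reading the tree off as a leftmost derivation:
  Step 1: S  =>  B A   (applied S -> B A)
  Step 2: B A  =>  B B A   (applied B -> B B)
  Step 3: B B A  =>  B B B A   (applied B -> B B)
  Step 4: B B B A  =>  b B B A   (applied B -> b)
  Step 5: b B B A  =>  b B B B A   (applied B -> B B)
  Step 6: b B B B A  =>  b b B B A   (applied B -> b)
  Step 7: b b B B A  =>  b b b B A   (applied B -> b)
  Step 8: b b b B A  =>  b b b b A   (applied B -> b)
  Step 9: b b b b A  =>  b b b b a   (applied A -> a)
Final yield: b b b b a
Total rewrite steps: 9

9


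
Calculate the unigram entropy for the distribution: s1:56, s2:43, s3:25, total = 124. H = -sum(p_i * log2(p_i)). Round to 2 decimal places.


Computing entropy H = -sum(p_i * log2(p_i)):
  s1: p = 56/124 = 0.4516, -p*log2(p) = 0.5179
  s2: p = 43/124 = 0.3468, -p*log2(p) = 0.5298
  s3: p = 25/124 = 0.2016, -p*log2(p) = 0.4658
H = sum of terms = 1.5135
Rounded to 2 decimals: 1.51

1.51


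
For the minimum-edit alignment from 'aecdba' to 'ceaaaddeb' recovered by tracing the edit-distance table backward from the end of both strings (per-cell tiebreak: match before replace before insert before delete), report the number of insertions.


Edit distance = 7. Backtracking from cell (6, 9) with preference match > replace > insert > delete,
then listing the resulting alignment 'aecdba' -> 'ceaaaddeb' left to right:
  Step 1: insert 'c' [insertion #1]
  Step 2: insert 'e' [insertion #2]
  Step 3: insert 'a' [insertion #3]
  Step 4: keep 'a'
  Step 5: replace e->a
  Step 6: replace c->d
  Step 7: keep 'd'
  Step 8: replace b->e
  Step 9: replace a->b
Total insertions: 3

3


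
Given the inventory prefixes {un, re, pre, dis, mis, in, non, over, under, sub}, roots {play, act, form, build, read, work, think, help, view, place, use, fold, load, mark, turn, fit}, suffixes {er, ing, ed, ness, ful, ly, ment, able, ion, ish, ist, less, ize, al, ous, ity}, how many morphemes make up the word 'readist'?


Segmenting 'readist' against the inventory:
  'read' -> root (morpheme 1)
  'ist' -> suffix (morpheme 2)
Total morphemes: 2

2


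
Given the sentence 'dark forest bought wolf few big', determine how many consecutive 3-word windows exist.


Word trigrams from [6] words:
  Trigram 1: (dark forest bought)
  Trigram 2: (forest bought wolf)
  Trigram 3: (bought wolf few)
  Trigram 4: (wolf few big)
Total word trigrams: 6 - 2 = 4

4


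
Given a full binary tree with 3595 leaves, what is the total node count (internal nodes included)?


Leaf nodes (terminals): 3595
Internal nodes = n - 1 = 3595 - 1 = 3594
Total = leaves + internal = 3595 + 3594 = 7189

7189


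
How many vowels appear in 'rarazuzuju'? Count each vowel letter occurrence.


Scanning each character of 'rarazuzuju':
  Position 1: 'r' -> consonant (running count: 0)
  Position 2: 'a' -> vowel (running count: 1)
  Position 3: 'r' -> consonant (running count: 1)
  Position 4: 'a' -> vowel (running count: 2)
  Position 5: 'z' -> consonant (running count: 2)
  Position 6: 'u' -> vowel (running count: 3)
  Position 7: 'z' -> consonant (running count: 3)
  Position 8: 'u' -> vowel (running count: 4)
  Position 9: 'j' -> consonant (running count: 4)
  Position 10: 'u' -> vowel (running count: 5)
Total vowels: 5

5


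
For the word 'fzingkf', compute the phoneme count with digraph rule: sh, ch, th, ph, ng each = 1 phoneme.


Parsing 'fzingkf' greedily, digraphs first:
  'f' -> consonant phoneme (phonemes so far: 1)
  'z' -> consonant phoneme (phonemes so far: 2)
  'i' -> vowel phoneme (phonemes so far: 3)
  'ng' -> digraph (1 consonant phoneme) (phonemes so far: 4)
  'k' -> consonant phoneme (phonemes so far: 5)
  'f' -> consonant phoneme (phonemes so far: 6)
Total phonemes: 6

6


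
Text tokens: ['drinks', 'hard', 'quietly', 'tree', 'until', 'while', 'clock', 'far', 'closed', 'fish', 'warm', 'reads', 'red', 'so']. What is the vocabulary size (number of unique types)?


Listing all tokens and tracking unique types:
  Token 1: 'drinks' -> NEW (unique so far: 1)
  Token 2: 'hard' -> NEW (unique so far: 2)
  Token 3: 'quietly' -> NEW (unique so far: 3)
  Token 4: 'tree' -> NEW (unique so far: 4)
  Token 5: 'until' -> NEW (unique so far: 5)
  Token 6: 'while' -> NEW (unique so far: 6)
  Token 7: 'clock' -> NEW (unique so far: 7)
  Token 8: 'far' -> NEW (unique so far: 8)
  Token 9: 'closed' -> NEW (unique so far: 9)
  Token 10: 'fish' -> NEW (unique so far: 10)
  Token 11: 'warm' -> NEW (unique so far: 11)
  Token 12: 'reads' -> NEW (unique so far: 12)
  Token 13: 'red' -> NEW (unique so far: 13)
  Token 14: 'so' -> NEW (unique so far: 14)
Unique types: ('clock', 'closed', 'drinks', 'far', 'fish', 'hard', 'quietly', 'reads', 'red', 'so', 'tree', 'until', 'warm', 'while')
Vocabulary size: 14

14


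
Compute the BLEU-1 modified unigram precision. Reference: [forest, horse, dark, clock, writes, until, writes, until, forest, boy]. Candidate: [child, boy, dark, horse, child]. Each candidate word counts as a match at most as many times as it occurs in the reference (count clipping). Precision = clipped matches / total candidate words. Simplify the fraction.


Reference word counts: {'boy': 1, 'clock': 1, 'dark': 1, 'forest': 2, 'horse': 1, 'until': 2, 'writes': 2}
Checking each candidate word (with clipping):
  'child' -> not in reference -> no match (matches: 0)
  'boy' -> in reference (ref count 1, used 1/1) -> match (matches: 1)
  'dark' -> in reference (ref count 1, used 1/1) -> match (matches: 2)
  'horse' -> in reference (ref count 1, used 1/1) -> match (matches: 3)
  'child' -> not in reference -> no match (matches: 3)
Clipped matches: 3, Candidate length: 5
Precision = 3/5

3/5
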